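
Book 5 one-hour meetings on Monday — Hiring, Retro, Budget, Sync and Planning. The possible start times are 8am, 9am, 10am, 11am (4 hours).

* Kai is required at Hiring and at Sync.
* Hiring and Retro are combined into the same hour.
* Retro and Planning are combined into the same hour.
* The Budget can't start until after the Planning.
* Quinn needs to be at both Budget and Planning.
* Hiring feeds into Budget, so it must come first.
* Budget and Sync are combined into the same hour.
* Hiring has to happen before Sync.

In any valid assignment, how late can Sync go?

11am

Precedence pushes Sync to at least 9am.
Sync at 11am is achievable: Hiring -> 8am; Sync -> 11am; Planning -> 8am; Retro -> 8am; Budget -> 11am.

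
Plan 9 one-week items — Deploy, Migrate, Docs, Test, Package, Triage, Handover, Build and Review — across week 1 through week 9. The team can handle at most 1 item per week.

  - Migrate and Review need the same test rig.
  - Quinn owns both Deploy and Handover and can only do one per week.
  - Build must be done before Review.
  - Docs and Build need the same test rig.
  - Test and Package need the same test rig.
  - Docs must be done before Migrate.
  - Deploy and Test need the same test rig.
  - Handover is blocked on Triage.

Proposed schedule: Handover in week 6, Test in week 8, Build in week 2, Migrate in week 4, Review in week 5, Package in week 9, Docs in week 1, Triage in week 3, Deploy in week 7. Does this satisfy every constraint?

The team can handle at most 1 item per week — holds.
Docs must be done before Migrate — holds.
Test and Package need the same test rig — holds.
Handover is blocked on Triage — holds.
Migrate and Review need the same test rig — holds.
Deploy and Test need the same test rig — holds.
Docs and Build need the same test rig — holds.
Build must be done before Review — holds.
Quinn owns both Deploy and Handover and can only do one per week — holds.

Yes, all constraints hold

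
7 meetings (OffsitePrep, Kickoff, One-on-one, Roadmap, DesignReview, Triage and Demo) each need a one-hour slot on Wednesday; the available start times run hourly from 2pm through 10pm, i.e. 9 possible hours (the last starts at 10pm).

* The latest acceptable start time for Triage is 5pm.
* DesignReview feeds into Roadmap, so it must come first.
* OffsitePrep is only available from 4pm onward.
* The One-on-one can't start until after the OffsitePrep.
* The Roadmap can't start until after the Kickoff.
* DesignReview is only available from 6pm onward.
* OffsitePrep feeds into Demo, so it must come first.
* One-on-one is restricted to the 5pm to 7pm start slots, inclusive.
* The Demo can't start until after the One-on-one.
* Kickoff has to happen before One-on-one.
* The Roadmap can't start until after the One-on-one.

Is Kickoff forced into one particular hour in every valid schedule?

Kickoff can be 2pm (e.g. Demo in 6pm; Triage in 2pm; DesignReview in 6pm; Roadmap in 7pm; One-on-one in 5pm; Kickoff in 2pm; OffsitePrep in 4pm) or 3pm (e.g. Triage=2pm, Kickoff=3pm, Roadmap=7pm, DesignReview=6pm, OffsitePrep=4pm, Demo=6pm, One-on-one=5pm).

No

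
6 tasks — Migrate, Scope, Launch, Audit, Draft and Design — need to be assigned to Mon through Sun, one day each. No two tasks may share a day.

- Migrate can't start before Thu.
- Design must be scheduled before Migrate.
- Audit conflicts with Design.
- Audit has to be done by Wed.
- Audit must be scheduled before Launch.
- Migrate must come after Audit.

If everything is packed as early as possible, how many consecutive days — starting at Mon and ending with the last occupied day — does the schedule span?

The precedence chain requires at least 2 distinct days.
With at most 1 per day and 6 tasks, at least 6 days are needed.
Migrate can't be placed before Thu — that is day 4 counting from Mon — so the schedule must run through at least 4 days.
6 works (last occupied day: Sat): for example Audit -> Mon; Design -> Wed; Scope -> Fri; Launch -> Tue; Migrate -> Thu; Draft -> Sat.

6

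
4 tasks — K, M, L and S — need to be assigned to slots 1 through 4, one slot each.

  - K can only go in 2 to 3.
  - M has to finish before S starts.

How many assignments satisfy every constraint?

Splitting on K: it can be 2 (24), 3 (24). Listing each branch's schedules as (M, L, S):
K=2: (1,1,2) (1,1,3) (1,1,4) (1,2,2) (1,2,3) (1,2,4) (1,3,2) (1,3,3) (1,3,4) (1,4,2) (1,4,3) (1,4,4) (2,1,3) (2,1,4) (2,2,3) (2,2,4) (2,3,3) (2,3,4) (2,4,3) (2,4,4) (3,1,4) (3,2,4) (3,3,4) (3,4,4) — 24.
K=3: (1,1,2) (1,1,3) (1,1,4) (1,2,2) (1,2,3) (1,2,4) (1,3,2) (1,3,3) (1,3,4) (1,4,2) (1,4,3) (1,4,4) (2,1,3) (2,1,4) (2,2,3) (2,2,4) (2,3,3) (2,3,4) (2,4,3) (2,4,4) (3,1,4) (3,2,4) (3,3,4) (3,4,4) — 24.
Summing: 24 + 24 = 48.

48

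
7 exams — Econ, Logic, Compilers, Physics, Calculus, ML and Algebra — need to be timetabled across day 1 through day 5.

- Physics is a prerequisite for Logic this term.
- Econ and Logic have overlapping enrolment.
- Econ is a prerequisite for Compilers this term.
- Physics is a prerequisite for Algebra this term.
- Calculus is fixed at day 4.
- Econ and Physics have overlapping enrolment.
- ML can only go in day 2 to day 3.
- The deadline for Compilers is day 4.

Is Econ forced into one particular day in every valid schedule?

Econ can be day 1 (e.g. Algebra in day 3, Logic in day 3, ML in day 2, Physics in day 2, Econ in day 1, Compilers in day 2, Calculus in day 4) or day 2 (e.g. Econ in day 2, Algebra in day 2, Calculus in day 4, Physics in day 1, Logic in day 3, ML in day 2, Compilers in day 3).

No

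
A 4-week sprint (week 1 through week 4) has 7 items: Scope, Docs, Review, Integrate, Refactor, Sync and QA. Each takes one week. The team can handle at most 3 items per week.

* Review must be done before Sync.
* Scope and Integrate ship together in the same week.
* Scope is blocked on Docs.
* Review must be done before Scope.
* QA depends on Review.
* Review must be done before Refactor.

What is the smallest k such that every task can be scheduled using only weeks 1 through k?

The precedence chain requires at least 2 distinct weeks.
With at most 3 per week and 7 tasks, at least 3 weeks are needed.
3 works (last occupied week: week 3): for example Review -> week 1; Integrate -> week 2; Sync -> week 3; Scope -> week 2; Refactor -> week 2; QA -> week 3; Docs -> week 1.

3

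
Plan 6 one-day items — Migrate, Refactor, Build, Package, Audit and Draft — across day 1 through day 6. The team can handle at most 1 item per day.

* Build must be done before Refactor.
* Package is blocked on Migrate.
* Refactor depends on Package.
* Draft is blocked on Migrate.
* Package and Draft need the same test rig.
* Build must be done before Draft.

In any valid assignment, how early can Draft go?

Precedence pushes Draft to at least day 2.
Draft at day 3 is achievable: Migrate in day 1, Build in day 2, Draft in day 3, Audit in day 6, Refactor in day 5, Package in day 4.
Nothing earlier works — the conflict and capacity constraints rule out every day before day 3.

day 3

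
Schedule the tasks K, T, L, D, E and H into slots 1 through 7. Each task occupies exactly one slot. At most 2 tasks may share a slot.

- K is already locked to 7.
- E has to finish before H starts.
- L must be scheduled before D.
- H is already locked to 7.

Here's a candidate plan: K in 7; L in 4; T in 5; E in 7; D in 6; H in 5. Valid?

No. E has to finish before H starts is not satisfied.

L must be scheduled before D — holds.
At most 2 tasks may share a slot — holds.
E has to finish before H starts — violated.
K is already locked to 7 — holds.
H is already locked to 7 — violated.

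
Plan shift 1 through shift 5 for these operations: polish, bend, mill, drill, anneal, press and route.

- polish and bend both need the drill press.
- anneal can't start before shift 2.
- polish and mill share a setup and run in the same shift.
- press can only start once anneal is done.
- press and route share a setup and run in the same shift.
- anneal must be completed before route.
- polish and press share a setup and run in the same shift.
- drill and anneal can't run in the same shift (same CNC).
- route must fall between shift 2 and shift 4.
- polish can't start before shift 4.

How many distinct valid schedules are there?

Splitting on bend: it can be shift 1 (8), shift 2 (8), shift 3 (8), shift 5 (8). Listing each branch's schedules as (polish, mill, drill, anneal, press, route) by shift number:
bend=shift 1: (4,4,1,2,4,4) (4,4,1,3,4,4) (4,4,2,3,4,4) (4,4,3,2,4,4) (4,4,4,2,4,4) (4,4,4,3,4,4) (4,4,5,2,4,4) (4,4,5,3,4,4) — 8.
bend=shift 2: (4,4,1,2,4,4) (4,4,1,3,4,4) (4,4,2,3,4,4) (4,4,3,2,4,4) (4,4,4,2,4,4) (4,4,4,3,4,4) (4,4,5,2,4,4) (4,4,5,3,4,4) — 8.
bend=shift 3: (4,4,1,2,4,4) (4,4,1,3,4,4) (4,4,2,3,4,4) (4,4,3,2,4,4) (4,4,4,2,4,4) (4,4,4,3,4,4) (4,4,5,2,4,4) (4,4,5,3,4,4) — 8.
bend=shift 5: (4,4,1,2,4,4) (4,4,1,3,4,4) (4,4,2,3,4,4) (4,4,3,2,4,4) (4,4,4,2,4,4) (4,4,4,3,4,4) (4,4,5,2,4,4) (4,4,5,3,4,4) — 8.
Summing: 8 + 8 + 8 + 8 = 32.

32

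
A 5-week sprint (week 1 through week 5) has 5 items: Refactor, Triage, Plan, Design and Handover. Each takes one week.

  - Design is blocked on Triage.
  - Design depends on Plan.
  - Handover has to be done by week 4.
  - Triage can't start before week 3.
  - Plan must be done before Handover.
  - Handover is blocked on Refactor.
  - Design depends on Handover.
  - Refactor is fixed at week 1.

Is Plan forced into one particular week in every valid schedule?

Plan can be week 1 (e.g. Refactor -> week 1, Design -> week 4, Plan -> week 1, Handover -> week 2, Triage -> week 3) or week 2 (e.g. Handover in week 3; Plan in week 2; Refactor in week 1; Design in week 4; Triage in week 3).

No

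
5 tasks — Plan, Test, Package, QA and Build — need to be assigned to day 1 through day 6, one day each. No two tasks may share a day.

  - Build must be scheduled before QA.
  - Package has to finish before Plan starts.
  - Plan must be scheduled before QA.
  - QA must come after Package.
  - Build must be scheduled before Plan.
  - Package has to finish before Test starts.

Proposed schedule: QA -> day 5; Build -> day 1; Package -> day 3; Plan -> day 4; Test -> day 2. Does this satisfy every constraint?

Build must be scheduled before Plan — holds.
QA must come after Package — holds.
Package has to finish before Plan starts — holds.
No two tasks may share a day — holds.
Plan must be scheduled before QA — holds.
Build must be scheduled before QA — holds.
Package has to finish before Test starts — violated.

No — it violates: Package has to finish before Test starts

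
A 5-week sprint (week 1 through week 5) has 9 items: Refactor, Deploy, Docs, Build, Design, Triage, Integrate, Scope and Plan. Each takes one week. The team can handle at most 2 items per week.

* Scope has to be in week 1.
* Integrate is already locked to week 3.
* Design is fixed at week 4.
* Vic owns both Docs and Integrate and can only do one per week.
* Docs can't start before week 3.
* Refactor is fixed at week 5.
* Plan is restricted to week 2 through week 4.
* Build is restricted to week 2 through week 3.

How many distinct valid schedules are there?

45

Splitting on Deploy: it can be week 1 (15), week 2 (12), week 3 (6), week 4 (6), week 5 (6). Listing each branch's schedules as (Refactor, Docs, Build, Design, Triage, Integrate, Scope, Plan) by week number:
Deploy=week 1: (5,4,2,4,2,3,1,3) (5,4,2,4,3,3,1,2) (5,4,2,4,5,3,1,2) (5,4,2,4,5,3,1,3) (5,4,3,4,2,3,1,2) (5,4,3,4,5,3,1,2) (5,5,2,4,2,3,1,3) (5,5,2,4,2,3,1,4) (5,5,2,4,3,3,1,2) (5,5,2,4,3,3,1,4) (5,5,2,4,4,3,1,2) (5,5,2,4,4,3,1,3) (5,5,3,4,2,3,1,2) (5,5,3,4,2,3,1,4) (5,5,3,4,4,3,1,2) — 15.
Deploy=week 2: (5,4,2,4,1,3,1,3) (5,4,2,4,5,3,1,3) (5,4,3,4,1,3,1,2) (5,4,3,4,5,3,1,2) (5,5,2,4,1,3,1,3) (5,5,2,4,1,3,1,4) (5,5,2,4,3,3,1,4) (5,5,2,4,4,3,1,3) (5,5,3,4,1,3,1,2) (5,5,3,4,1,3,1,4) (5,5,3,4,2,3,1,4) (5,5,3,4,4,3,1,2) — 12.
Deploy=week 3: (5,4,2,4,1,3,1,2) (5,4,2,4,5,3,1,2) (5,5,2,4,1,3,1,2) (5,5,2,4,1,3,1,4) (5,5,2,4,2,3,1,4) (5,5,2,4,4,3,1,2) — 6.
Deploy=week 4: (5,5,2,4,1,3,1,2) (5,5,2,4,1,3,1,3) (5,5,2,4,2,3,1,3) (5,5,2,4,3,3,1,2) (5,5,3,4,1,3,1,2) (5,5,3,4,2,3,1,2) — 6.
Deploy=week 5: (5,4,2,4,1,3,1,2) (5,4,2,4,1,3,1,3) (5,4,2,4,2,3,1,3) (5,4,2,4,3,3,1,2) (5,4,3,4,1,3,1,2) (5,4,3,4,2,3,1,2) — 6.
Summing: 15 + 12 + 6 + 6 + 6 = 45.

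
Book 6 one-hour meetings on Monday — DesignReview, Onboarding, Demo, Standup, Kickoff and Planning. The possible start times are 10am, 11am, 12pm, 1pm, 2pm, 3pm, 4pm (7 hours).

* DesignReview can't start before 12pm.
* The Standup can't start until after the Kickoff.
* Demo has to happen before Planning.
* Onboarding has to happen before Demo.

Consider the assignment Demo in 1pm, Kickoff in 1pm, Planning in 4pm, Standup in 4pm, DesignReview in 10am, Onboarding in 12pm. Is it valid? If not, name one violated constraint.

No — it violates: DesignReview can't start before 12pm

The Standup can't start until after the Kickoff — holds.
DesignReview can't start before 12pm — violated.
Demo has to happen before Planning — holds.
Onboarding has to happen before Demo — holds.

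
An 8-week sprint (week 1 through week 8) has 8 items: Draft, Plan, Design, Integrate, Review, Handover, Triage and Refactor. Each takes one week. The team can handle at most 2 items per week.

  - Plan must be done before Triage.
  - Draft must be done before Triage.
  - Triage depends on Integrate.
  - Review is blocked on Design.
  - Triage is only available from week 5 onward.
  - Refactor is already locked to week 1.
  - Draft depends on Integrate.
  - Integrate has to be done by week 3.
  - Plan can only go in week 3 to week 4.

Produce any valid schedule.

Plan in week 3; Design in week 2; Triage in week 5; Review in week 3; Refactor in week 1; Handover in week 4; Draft in week 2; Integrate in week 1

Checking: Draft(week 2) before Triage(week 5); Integrate(week 1) before Triage(week 5); Design(week 2) before Review(week 3); Integrate(week 1) before Draft(week 2); Plan(week 3) before Triage(week 5); Plan=week 3 in [week 3,week 4]; Refactor=week 1 in [week 1,week 1]; Integrate=week 1 in [week 1,week 3]; Triage=week 5 in [week 5,week 8]; max 2 per week (cap 2).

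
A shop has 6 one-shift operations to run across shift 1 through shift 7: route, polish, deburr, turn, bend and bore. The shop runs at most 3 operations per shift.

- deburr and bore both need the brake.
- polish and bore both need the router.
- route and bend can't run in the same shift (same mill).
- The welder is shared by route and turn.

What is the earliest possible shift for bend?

bend at shift 1 is achievable: polish in shift 1; route in shift 2; deburr in shift 1; bore in shift 2; bend in shift 1; turn in shift 3.

shift 1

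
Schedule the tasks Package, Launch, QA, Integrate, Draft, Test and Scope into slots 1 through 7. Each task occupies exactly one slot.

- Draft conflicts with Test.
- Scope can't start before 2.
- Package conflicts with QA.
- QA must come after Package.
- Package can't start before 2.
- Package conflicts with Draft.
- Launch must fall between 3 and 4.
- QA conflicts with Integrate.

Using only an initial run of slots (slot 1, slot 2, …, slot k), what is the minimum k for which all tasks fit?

The precedence chain requires at least 2 distinct slots.
Launch can't be placed before 3, so the schedule must run through at least slot 3.
3 works (last occupied slot: 3): for example Launch=3, Package=2, Scope=2, Draft=1, Integrate=1, Test=2, QA=3.

3 slots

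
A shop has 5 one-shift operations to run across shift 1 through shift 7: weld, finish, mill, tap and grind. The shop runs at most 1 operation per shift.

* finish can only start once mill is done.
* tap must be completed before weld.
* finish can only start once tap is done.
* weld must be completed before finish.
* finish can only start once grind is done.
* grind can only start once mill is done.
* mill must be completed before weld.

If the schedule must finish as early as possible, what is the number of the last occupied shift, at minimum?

shift 5

The precedence chain requires at least 3 distinct shifts.
With at most 1 per shift and 5 operations, at least 5 shifts are needed.
5 works (last occupied shift: shift 5): for example grind in shift 4; tap in shift 2; mill in shift 1; finish in shift 5; weld in shift 3.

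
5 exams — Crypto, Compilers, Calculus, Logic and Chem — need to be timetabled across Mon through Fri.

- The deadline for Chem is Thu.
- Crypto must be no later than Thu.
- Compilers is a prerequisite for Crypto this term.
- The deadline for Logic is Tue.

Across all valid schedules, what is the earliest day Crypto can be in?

Tue

Precedence pushes Crypto to at least Tue; Crypto's own window allows nothing later than Thu.
Crypto at Tue is achievable: Crypto=Tue; Chem=Mon; Logic=Mon; Compilers=Mon; Calculus=Mon.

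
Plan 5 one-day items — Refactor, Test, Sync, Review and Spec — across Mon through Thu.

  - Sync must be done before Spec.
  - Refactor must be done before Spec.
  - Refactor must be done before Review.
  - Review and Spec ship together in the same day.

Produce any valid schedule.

Test=Mon; Review=Tue; Sync=Mon; Spec=Tue; Refactor=Mon

Checking: Refactor(Mon) before Spec(Tue); Refactor(Mon) before Review(Tue); Sync(Mon) before Spec(Tue); Review = Spec = Tue.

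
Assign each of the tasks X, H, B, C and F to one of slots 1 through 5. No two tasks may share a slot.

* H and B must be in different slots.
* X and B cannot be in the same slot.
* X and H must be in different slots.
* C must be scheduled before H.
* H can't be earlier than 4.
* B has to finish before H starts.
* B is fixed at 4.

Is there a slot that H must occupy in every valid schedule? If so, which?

5

H's window is 4–5.
B is fixed at 4, and H can't share a slot with B.
So H must be 5.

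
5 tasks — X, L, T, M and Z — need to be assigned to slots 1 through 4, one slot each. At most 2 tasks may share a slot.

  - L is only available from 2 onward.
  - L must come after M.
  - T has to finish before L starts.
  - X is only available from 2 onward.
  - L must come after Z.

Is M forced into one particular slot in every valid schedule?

No

M can be 1 (e.g. L -> 3; M -> 1; Z -> 2; T -> 1; X -> 2) or 2 (e.g. L -> 3; Z -> 1; M -> 2; T -> 1; X -> 2).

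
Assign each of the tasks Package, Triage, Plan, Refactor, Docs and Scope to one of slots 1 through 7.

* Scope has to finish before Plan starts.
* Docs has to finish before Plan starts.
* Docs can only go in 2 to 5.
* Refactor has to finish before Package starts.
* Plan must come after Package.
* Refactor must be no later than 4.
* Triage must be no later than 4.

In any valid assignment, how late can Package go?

Precedence pushes Package to at least 2; downstream work caps Package at 6.
Package at 6 is achievable: Triage in 1, Docs in 2, Plan in 7, Package in 6, Refactor in 1, Scope in 1.

6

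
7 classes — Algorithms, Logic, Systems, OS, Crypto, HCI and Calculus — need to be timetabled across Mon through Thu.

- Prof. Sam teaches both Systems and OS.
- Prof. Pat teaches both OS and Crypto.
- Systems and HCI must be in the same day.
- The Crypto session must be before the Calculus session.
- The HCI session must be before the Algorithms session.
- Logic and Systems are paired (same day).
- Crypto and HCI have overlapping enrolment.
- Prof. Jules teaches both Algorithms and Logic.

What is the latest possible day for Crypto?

Downstream work caps Crypto at Wed.
Crypto at Wed is achievable: Logic=Mon; Calculus=Thu; Systems=Mon; HCI=Mon; Algorithms=Tue; Crypto=Wed; OS=Tue.

Wed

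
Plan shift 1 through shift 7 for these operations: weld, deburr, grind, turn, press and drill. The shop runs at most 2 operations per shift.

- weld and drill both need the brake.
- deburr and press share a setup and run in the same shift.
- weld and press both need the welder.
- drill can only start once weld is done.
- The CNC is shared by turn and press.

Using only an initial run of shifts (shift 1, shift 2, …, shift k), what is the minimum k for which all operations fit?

The precedence chain requires at least 2 distinct shifts.
With at most 2 per shift and 6 operations, at least 3 shifts are needed.
3 works (last occupied shift: shift 3): for example drill -> shift 2, turn -> shift 2, press -> shift 3, deburr -> shift 3, weld -> shift 1, grind -> shift 1.

3 shifts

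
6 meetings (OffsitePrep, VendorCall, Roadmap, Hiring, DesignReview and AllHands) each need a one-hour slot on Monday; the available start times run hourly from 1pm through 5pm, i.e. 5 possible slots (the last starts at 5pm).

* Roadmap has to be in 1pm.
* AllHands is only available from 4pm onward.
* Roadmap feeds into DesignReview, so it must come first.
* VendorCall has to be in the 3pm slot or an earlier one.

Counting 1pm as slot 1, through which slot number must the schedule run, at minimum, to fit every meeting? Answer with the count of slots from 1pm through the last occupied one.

The precedence chain requires at least 2 distinct slots.
AllHands can't be placed before 4pm — that is slot 4 counting from 1pm — so the schedule must run through at least 4 slots.
4 works (last occupied slot: 4pm): for example AllHands in 4pm; Hiring in 1pm; DesignReview in 2pm; Roadmap in 1pm; OffsitePrep in 1pm; VendorCall in 1pm.

4 slots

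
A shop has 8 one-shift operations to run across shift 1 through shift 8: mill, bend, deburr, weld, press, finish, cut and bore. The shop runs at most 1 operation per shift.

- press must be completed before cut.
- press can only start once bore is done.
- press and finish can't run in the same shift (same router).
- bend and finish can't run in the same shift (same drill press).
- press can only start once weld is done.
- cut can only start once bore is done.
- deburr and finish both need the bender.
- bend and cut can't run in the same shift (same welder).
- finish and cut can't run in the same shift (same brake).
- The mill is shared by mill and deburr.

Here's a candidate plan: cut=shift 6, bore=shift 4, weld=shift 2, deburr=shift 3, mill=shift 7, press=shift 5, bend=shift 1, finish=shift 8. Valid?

Yes, all constraints hold

cut can only start once bore is done — holds.
The mill is shared by mill and deburr — holds.
deburr and finish both need the bender — holds.
The shop runs at most 1 operation per shift — holds.
press can only start once bore is done — holds.
press can only start once weld is done — holds.
finish and cut can't run in the same shift (same brake) — holds.
press must be completed before cut — holds.
bend and cut can't run in the same shift (same welder) — holds.
press and finish can't run in the same shift (same router) — holds.
bend and finish can't run in the same shift (same drill press) — holds.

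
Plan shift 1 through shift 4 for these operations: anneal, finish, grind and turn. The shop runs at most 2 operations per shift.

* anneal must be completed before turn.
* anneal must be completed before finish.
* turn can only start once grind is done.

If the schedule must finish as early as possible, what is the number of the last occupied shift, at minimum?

shift 2

The precedence chain requires at least 2 distinct shifts.
With at most 2 per shift and 4 operations, at least 2 shifts are needed.
2 works (last occupied shift: shift 2): for example grind in shift 1; finish in shift 2; turn in shift 2; anneal in shift 1.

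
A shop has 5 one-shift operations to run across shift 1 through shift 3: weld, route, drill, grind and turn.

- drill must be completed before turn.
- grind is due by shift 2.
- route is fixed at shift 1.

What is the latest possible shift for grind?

shift 2

Grind's own window allows nothing later than shift 2.
grind at shift 2 is achievable: route -> shift 1, drill -> shift 1, weld -> shift 1, grind -> shift 2, turn -> shift 2.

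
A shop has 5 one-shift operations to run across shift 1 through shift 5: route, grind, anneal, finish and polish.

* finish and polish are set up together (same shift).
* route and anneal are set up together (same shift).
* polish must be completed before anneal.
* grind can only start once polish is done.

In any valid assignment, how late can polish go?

shift 4

Downstream work caps polish at shift 4.
polish at shift 4 is achievable: grind in shift 5, finish in shift 4, polish in shift 4, route in shift 5, anneal in shift 5.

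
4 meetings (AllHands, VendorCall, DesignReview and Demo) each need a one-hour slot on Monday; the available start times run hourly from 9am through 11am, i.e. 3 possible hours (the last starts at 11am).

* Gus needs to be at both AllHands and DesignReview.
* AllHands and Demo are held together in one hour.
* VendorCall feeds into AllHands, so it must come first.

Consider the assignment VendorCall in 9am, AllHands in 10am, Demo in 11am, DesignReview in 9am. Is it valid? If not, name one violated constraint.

Invalid. AllHands and Demo are held together in one hour.

VendorCall feeds into AllHands, so it must come first — holds.
Gus needs to be at both AllHands and DesignReview — holds.
AllHands and Demo are held together in one hour — violated.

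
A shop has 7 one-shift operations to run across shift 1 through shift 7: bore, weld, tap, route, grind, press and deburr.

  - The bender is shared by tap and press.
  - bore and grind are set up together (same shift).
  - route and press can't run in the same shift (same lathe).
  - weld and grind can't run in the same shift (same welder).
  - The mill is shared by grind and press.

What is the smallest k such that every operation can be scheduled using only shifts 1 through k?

Could 1 shift be enough, i.e. nothing placed later than shift 1? No: press can't share with route (shift 1) → nothing is left.
So 1 shift is not enough.
2 works (last occupied shift: shift 2): for example bore=shift 1, weld=shift 2, grind=shift 1, press=shift 2, tap=shift 1, deburr=shift 1, route=shift 1.

2 shifts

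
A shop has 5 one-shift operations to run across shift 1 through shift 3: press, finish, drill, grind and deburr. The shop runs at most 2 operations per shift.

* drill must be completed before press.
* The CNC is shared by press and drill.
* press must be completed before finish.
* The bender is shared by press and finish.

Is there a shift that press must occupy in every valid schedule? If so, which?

shift 2

Precedence pushes press to at least shift 2; downstream work caps press at shift 2.
So press is pinned to shift 2.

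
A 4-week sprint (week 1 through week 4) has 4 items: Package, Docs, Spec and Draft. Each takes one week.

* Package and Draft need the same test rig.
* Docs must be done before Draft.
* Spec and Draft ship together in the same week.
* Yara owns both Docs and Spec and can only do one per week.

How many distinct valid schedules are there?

Splitting on Package: it can be week 1 (6), week 2 (5), week 3 (4), week 4 (3). Listing each branch's schedules as (Docs, Spec, Draft) by week number:
Package=week 1: (1,2,2) (1,3,3) (1,4,4) (2,3,3) (2,4,4) (3,4,4) — 6.
Package=week 2: (1,3,3) (1,4,4) (2,3,3) (2,4,4) (3,4,4) — 5.
Package=week 3: (1,2,2) (1,4,4) (2,4,4) (3,4,4) — 4.
Package=week 4: (1,2,2) (1,3,3) (2,3,3) — 3.
Summing: 6 + 5 + 4 + 3 = 18.

18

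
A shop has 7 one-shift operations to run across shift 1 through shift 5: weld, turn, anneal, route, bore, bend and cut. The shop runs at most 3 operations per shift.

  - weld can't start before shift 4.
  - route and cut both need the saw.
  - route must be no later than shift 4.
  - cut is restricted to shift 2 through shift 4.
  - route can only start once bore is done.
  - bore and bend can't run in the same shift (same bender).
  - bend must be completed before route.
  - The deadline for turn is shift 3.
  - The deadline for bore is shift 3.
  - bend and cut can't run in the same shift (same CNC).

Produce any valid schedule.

bore -> shift 1, bend -> shift 3, cut -> shift 2, route -> shift 4, turn -> shift 1, weld -> shift 4, anneal -> shift 1

Checking: bore(shift 1) before route(shift 4); bend(shift 3) before route(shift 4); bend(shift 3) != cut(shift 2); bore(shift 1) != bend(shift 3); route(shift 4) != cut(shift 2); bore=shift 1 in [shift 1,shift 3]; turn=shift 1 in [shift 1,shift 3]; weld=shift 4 in [shift 4,shift 5]; route=shift 4 in [shift 1,shift 4]; cut=shift 2 in [shift 2,shift 4]; max 3 per shift (cap 3).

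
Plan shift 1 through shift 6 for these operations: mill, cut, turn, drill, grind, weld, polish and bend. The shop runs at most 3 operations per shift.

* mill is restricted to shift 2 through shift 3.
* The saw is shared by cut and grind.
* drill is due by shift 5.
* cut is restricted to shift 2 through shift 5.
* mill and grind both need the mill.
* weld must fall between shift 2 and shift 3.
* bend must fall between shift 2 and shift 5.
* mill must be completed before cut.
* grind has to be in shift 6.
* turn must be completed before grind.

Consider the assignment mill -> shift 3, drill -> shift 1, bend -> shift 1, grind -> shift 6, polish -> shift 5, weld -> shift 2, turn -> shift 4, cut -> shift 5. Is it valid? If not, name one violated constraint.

mill is restricted to shift 2 through shift 3 — holds.
mill and grind both need the mill — holds.
turn must be completed before grind — holds.
bend must fall between shift 2 and shift 5 — violated.
The shop runs at most 3 operations per shift — holds.
cut is restricted to shift 2 through shift 5 — holds.
grind has to be in shift 6 — holds.
The saw is shared by cut and grind — holds.
mill must be completed before cut — holds.
drill is due by shift 5 — holds.
weld must fall between shift 2 and shift 3 — holds.

Invalid. bend must fall between shift 2 and shift 5.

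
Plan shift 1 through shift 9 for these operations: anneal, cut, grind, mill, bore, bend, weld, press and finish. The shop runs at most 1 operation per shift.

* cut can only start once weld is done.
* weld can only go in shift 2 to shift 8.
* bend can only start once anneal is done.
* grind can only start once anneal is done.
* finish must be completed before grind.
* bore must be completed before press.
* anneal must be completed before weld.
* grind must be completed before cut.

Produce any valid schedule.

bend=shift 7, cut=shift 5, weld=shift 2, anneal=shift 1, mill=shift 9, grind=shift 4, finish=shift 3, press=shift 8, bore=shift 6

Checking: grind(shift 4) before cut(shift 5); bore(shift 6) before press(shift 8); weld(shift 2) before cut(shift 5); anneal(shift 1) before weld(shift 2); finish(shift 3) before grind(shift 4); anneal(shift 1) before grind(shift 4); anneal(shift 1) before bend(shift 7); weld=shift 2 in [shift 2,shift 8]; max 1 per shift (cap 1).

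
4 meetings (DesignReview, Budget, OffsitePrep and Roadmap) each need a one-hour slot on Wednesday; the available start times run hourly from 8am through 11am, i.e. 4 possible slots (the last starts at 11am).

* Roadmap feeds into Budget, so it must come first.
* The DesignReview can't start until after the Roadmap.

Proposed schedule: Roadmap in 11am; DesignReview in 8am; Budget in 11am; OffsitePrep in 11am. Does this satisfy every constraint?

The DesignReview can't start until after the Roadmap — violated.
Roadmap feeds into Budget, so it must come first — violated.

No — it violates: The DesignReview can't start until after the Roadmap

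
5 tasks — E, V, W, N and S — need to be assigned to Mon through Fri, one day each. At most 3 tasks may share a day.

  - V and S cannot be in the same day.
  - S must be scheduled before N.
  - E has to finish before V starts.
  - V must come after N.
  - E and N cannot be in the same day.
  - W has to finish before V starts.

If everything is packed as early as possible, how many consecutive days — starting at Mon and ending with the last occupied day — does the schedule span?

The precedence chain requires at least 3 distinct days.
With at most 3 per day and 5 tasks, at least 2 days are needed.
3 works (last occupied day: Wed): for example E=Mon, N=Tue, S=Mon, V=Wed, W=Mon.

3 days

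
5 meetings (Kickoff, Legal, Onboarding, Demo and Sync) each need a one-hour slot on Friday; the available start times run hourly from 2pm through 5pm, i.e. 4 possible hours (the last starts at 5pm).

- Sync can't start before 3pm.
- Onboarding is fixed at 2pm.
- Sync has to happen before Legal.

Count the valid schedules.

Splitting on Kickoff: it can be 2pm (12), 3pm (12), 4pm (12), 5pm (12). Listing each branch's schedules as (Legal, Onboarding, Demo, Sync):
Kickoff=2pm: (4pm,2pm,2pm,3pm) (4pm,2pm,3pm,3pm) (4pm,2pm,4pm,3pm) (4pm,2pm,5pm,3pm) (5pm,2pm,2pm,3pm) (5pm,2pm,2pm,4pm) (5pm,2pm,3pm,3pm) (5pm,2pm,3pm,4pm) (5pm,2pm,4pm,3pm) (5pm,2pm,4pm,4pm) (5pm,2pm,5pm,3pm) (5pm,2pm,5pm,4pm) — 12.
Kickoff=3pm: (4pm,2pm,2pm,3pm) (4pm,2pm,3pm,3pm) (4pm,2pm,4pm,3pm) (4pm,2pm,5pm,3pm) (5pm,2pm,2pm,3pm) (5pm,2pm,2pm,4pm) (5pm,2pm,3pm,3pm) (5pm,2pm,3pm,4pm) (5pm,2pm,4pm,3pm) (5pm,2pm,4pm,4pm) (5pm,2pm,5pm,3pm) (5pm,2pm,5pm,4pm) — 12.
Kickoff=4pm: (4pm,2pm,2pm,3pm) (4pm,2pm,3pm,3pm) (4pm,2pm,4pm,3pm) (4pm,2pm,5pm,3pm) (5pm,2pm,2pm,3pm) (5pm,2pm,2pm,4pm) (5pm,2pm,3pm,3pm) (5pm,2pm,3pm,4pm) (5pm,2pm,4pm,3pm) (5pm,2pm,4pm,4pm) (5pm,2pm,5pm,3pm) (5pm,2pm,5pm,4pm) — 12.
Kickoff=5pm: (4pm,2pm,2pm,3pm) (4pm,2pm,3pm,3pm) (4pm,2pm,4pm,3pm) (4pm,2pm,5pm,3pm) (5pm,2pm,2pm,3pm) (5pm,2pm,2pm,4pm) (5pm,2pm,3pm,3pm) (5pm,2pm,3pm,4pm) (5pm,2pm,4pm,3pm) (5pm,2pm,4pm,4pm) (5pm,2pm,5pm,3pm) (5pm,2pm,5pm,4pm) — 12.
Summing: 12 + 12 + 12 + 12 = 48.

48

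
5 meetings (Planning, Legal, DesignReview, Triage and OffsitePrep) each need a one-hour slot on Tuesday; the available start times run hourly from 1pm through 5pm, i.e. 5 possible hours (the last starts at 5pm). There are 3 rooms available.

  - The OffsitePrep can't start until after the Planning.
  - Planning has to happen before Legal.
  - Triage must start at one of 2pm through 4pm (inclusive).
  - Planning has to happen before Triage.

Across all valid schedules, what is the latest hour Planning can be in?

Downstream work caps Planning at 3pm.
Planning at 3pm is achievable: OffsitePrep=4pm, Legal=4pm, Triage=4pm, DesignReview=1pm, Planning=3pm.

3pm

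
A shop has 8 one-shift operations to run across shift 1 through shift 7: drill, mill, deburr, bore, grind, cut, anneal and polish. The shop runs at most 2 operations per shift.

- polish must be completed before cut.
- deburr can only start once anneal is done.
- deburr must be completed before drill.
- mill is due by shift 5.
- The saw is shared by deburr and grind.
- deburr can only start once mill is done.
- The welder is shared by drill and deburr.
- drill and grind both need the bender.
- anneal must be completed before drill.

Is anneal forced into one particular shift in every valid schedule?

anneal can be shift 1 (e.g. mill=shift 1; drill=shift 3; bore=shift 4; anneal=shift 1; polish=shift 2; grind=shift 4; deburr=shift 2; cut=shift 3) or shift 2 (e.g. cut -> shift 2, deburr -> shift 3, bore -> shift 3, grind -> shift 5, anneal -> shift 2, mill -> shift 1, polish -> shift 1, drill -> shift 4).

No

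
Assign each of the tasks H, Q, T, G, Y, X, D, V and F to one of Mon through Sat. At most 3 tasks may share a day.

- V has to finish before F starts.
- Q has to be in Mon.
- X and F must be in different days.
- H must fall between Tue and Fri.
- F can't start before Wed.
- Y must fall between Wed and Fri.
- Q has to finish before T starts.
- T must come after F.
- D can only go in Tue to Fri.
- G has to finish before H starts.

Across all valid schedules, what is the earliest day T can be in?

Thu

Precedence pushes T to at least Thu.
T at Thu is achievable: H in Tue, G in Mon, T in Thu, V in Mon, F in Wed, X in Tue, Y in Wed, Q in Mon, D in Tue.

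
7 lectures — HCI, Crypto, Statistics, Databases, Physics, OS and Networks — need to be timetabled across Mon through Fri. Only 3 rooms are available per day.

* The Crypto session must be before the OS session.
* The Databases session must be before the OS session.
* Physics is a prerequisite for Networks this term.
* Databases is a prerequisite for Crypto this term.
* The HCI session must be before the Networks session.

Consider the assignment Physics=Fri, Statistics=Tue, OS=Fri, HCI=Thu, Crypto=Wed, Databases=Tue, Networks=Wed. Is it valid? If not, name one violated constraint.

No. Physics is a prerequisite for Networks this term is not satisfied.

Only 3 rooms are available per day — holds.
Databases is a prerequisite for Crypto this term — holds.
The Crypto session must be before the OS session — holds.
The HCI session must be before the Networks session — violated.
Physics is a prerequisite for Networks this term — violated.
The Databases session must be before the OS session — holds.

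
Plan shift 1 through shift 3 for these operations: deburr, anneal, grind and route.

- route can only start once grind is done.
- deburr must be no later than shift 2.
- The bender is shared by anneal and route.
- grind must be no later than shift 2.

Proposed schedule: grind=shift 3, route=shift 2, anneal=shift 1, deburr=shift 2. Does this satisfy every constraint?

The bender is shared by anneal and route — holds.
route can only start once grind is done — violated.
deburr must be no later than shift 2 — holds.
grind must be no later than shift 2 — violated.

No — it violates: grind must be no later than shift 2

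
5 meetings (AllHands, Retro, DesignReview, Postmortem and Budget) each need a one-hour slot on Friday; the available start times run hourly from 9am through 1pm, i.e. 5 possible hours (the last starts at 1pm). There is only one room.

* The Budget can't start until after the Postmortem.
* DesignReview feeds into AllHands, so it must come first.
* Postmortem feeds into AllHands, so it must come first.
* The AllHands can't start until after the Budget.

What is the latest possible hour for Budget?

12pm

Precedence pushes Budget to at least 10am; downstream work caps Budget at 12pm.
Budget at 12pm is achievable: Postmortem -> 9am, Budget -> 12pm, AllHands -> 1pm, DesignReview -> 10am, Retro -> 11am.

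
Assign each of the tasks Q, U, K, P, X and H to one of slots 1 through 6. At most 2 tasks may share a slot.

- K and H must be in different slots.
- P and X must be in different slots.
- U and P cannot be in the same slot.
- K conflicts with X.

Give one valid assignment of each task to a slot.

H in 3; K in 2; X in 3; Q in 1; U in 1; P in 2

Checking: U(1) != P(2); K(2) != H(3); P(2) != X(3); K(2) != X(3); max 2 per slot (cap 2).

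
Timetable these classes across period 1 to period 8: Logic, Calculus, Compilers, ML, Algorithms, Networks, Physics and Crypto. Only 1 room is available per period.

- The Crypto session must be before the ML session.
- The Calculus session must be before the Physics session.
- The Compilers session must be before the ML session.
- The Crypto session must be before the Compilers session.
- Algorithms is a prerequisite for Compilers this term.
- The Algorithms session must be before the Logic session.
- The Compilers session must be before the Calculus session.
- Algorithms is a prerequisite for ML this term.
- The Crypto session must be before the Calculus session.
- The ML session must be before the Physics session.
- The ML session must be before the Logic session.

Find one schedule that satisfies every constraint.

Calculus=period 5; Algorithms=period 1; Compilers=period 3; Networks=period 8; Crypto=period 2; Physics=period 7; Logic=period 6; ML=period 4

Checking: Crypto(period 2) before Compilers(period 3); Compilers(period 3) before ML(period 4); Calculus(period 5) before Physics(period 7); Algorithms(period 1) before Logic(period 6); Algorithms(period 1) before ML(period 4); Crypto(period 2) before ML(period 4); Compilers(period 3) before Calculus(period 5); ML(period 4) before Physics(period 7); Algorithms(period 1) before Compilers(period 3); Crypto(period 2) before Calculus(period 5); ML(period 4) before Logic(period 6); max 1 per period (cap 1).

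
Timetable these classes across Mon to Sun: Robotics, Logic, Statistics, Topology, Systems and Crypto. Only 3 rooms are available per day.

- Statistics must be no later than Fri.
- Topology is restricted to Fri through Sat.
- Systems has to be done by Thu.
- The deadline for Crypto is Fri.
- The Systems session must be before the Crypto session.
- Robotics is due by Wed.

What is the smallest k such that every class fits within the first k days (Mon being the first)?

The precedence chain requires at least 2 distinct days.
With at most 3 per day and 6 classes, at least 2 days are needed.
Topology can't be placed before Fri — that is day 5 counting from Mon — so the schedule must run through at least 5 days.
5 works (last occupied day: Fri): for example Logic=Mon, Systems=Mon, Statistics=Tue, Topology=Fri, Crypto=Tue, Robotics=Mon.

5 days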